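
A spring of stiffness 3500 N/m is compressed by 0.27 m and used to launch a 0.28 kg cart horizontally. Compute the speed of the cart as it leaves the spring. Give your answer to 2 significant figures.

Conservation of energy: ½kx² = ½mv²
v = x√(k/m) = 0.27 × √(3500/0.28) = 30.19 m/s

v = 30 m/s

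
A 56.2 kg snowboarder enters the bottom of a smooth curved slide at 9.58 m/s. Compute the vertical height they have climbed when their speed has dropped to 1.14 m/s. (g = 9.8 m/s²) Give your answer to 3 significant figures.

h = 4.62 m

Energy balance between the two points: ½mv₁² = ½mv₂² + mgh
h = (v₁² − v₂²)/(2g) = (9.58² − 1.14²)/(2 × 9.8) = 4.616 m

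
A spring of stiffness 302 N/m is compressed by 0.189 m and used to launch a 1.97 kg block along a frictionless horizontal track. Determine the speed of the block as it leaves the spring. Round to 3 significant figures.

The block leaves the spring when the spring is at natural length, so ½kx² = ½mv²
v = x√(k/m) = 0.189 × √(302/1.97) = 2.340 m/s

v = 2.34 m/s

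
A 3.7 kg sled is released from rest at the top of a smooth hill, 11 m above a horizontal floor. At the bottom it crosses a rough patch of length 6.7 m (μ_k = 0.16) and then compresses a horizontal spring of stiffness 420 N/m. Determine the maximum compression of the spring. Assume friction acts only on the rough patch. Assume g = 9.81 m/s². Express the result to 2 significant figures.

x = 1.3 m

Initial energy: E₁ = mgh = (3.7)(9.81)(11) = 399.27 J
Friction removes W_f = μ_k mg d = (0.16)(3.7)(9.81)(6.7) = 38.91 J
Energy reaching the spring: E = 399.27 − 38.91 = 360.36 J
At max compression ½kx² = E ⇒ x = √(2E/k) = √(2 × 360.36/420) = 1.310 m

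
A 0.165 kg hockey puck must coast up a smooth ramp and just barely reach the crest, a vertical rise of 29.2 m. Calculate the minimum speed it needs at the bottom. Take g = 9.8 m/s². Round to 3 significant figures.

v = 23.9 m/s

At the top it is momentarily at rest, so all KE converts to PE: ½mv² = mgh
v = √(2gh) = √(2 × 9.8 × 29.2) = 23.92 m/s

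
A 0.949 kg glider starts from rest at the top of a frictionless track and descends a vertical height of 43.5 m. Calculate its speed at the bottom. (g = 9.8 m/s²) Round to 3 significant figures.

Equating total energy at the two states: mgh = ½mv²
v = √(2gh) = √(2 × 9.8 × 43.5) = √852.60 = 29.20 m/s

v = 29.2 m/s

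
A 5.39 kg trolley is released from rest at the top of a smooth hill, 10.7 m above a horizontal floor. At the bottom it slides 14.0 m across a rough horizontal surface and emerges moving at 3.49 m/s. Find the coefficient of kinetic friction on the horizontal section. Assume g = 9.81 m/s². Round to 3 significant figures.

μ_k = 0.720

Applying the work–energy principle:
mgh = ½mv² + μ_k m g d
mgh = 565.77 J; ½mv² = 32.825 J
W_f = 565.77 − 32.825 = 532.9 J
μ_k = W_f/(mg·d) = 532.9/(52.88 × 14.0) = 0.7199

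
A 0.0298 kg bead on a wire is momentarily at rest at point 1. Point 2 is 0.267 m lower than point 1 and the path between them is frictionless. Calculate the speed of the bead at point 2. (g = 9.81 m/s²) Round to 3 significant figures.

By conservation of mechanical energy, mgh = ½mv²
v = √(2gh) = √(2 × 9.81 × 0.267) = √5.2385 = 2.289 m/s

v = 2.29 m/s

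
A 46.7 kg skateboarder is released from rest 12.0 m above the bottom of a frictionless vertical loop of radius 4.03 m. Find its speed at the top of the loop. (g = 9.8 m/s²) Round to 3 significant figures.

Energy conservation: mgh = ½mv_top² + mg(2r)
v_top² = 2g(h − 2r) = 2(9.8)(12.0 − 8.060) = 77.22
v_top = 8.788 m/s

v = 8.79 m/s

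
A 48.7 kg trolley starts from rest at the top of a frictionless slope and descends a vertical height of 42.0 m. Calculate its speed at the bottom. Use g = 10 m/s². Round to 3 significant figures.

v = 29.0 m/s

By conservation of mechanical energy, mgh = ½mv²
v = √(2gh) = √(2 × 10 × 42.0) = √840.00 = 28.98 m/s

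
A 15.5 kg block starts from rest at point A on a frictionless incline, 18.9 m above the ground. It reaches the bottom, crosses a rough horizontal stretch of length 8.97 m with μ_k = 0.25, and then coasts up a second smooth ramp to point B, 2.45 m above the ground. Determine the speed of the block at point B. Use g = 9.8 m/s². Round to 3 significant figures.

v = 16.7 m/s

Energy at A: mgh₁ = (15.5)(9.8)(18.9) = 2870.9 J
Friction loss: W_f = μ_k mg d = 340.6 J
At B: ½mv² + mgh₂ = mgh₁ − W_f
½mv² = 2870.9 − 340.6 − 372.16 = 2158.1 J
v = √(2 × 2158.1/15.5) = 16.69 m/s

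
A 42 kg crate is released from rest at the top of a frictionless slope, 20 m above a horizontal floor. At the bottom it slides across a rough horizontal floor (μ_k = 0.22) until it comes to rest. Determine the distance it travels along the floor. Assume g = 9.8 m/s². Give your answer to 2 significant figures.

d = 91 m

Energy bookkeeping (friction removes W_f = μ_k N d):
At rest all PE has been dissipated by friction: mgh = μ_k m g d
d = h/μ_k = 20/0.22 = 90.91 m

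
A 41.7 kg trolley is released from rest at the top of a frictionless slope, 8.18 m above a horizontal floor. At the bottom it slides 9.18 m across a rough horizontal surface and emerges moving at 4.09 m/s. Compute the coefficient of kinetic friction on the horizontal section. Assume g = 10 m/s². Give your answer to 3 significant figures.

Applying the work–energy principle:
mgh = ½mv² + μ_k m g d
mgh = 3411.1 J; ½mv² = 348.78 J
W_f = 3411.1 − 348.78 = 3062 J
μ_k = W_f/(mg·d) = 3062/(417.0 × 9.18) = 0.8000

μ_k = 0.800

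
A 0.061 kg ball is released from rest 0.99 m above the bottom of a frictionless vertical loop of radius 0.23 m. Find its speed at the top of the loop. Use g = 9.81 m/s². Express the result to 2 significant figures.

v = 3.2 m/s

Energy conservation: mgh = ½mv_top² + mg(2r)
v_top² = 2g(h − 2r) = 2(9.81)(0.99 − 0.4600) = 10.40
v_top = 3.225 m/s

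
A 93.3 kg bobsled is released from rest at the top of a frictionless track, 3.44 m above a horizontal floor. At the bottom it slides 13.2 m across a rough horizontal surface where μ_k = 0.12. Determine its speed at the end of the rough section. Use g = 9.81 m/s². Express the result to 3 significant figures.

Energy at the top = energy at the end + work done against friction:
mgh = ½mv² + μ_k m g d
W_f = μ_k mg d = (0.12)(93.3)(9.81)(13.2) = 1450 J
½mv² = mgh − W_f = 3148.5 − 1450 = 1698.7 J
v = √(2 × 1698.7/93.3) = 6.034 m/s

v = 6.03 m/s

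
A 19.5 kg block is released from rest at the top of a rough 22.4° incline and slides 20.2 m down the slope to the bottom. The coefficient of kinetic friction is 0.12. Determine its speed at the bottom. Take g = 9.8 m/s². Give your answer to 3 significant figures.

Work–energy: mg(L sinθ) − μ_k(mg cosθ)L = ½mv²
mgh = mgL sinθ = (19.5)(9.8)(20.2)sin22.4° = 1471.0 J
W_f = μ_k mg cosθ · L = (0.12)(19.5)(9.8)cos22.4°·20.2 = 428.3 J
½mv² = 1471.0 − 428.3 = 1042.7 J
v = √(2 × 1042.7/19.5) = 10.34 m/s

v = 10.3 m/s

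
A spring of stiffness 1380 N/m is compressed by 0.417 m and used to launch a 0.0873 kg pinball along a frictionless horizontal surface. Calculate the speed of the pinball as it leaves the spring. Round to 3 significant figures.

v = 52.4 m/s

Spring PE converts entirely to kinetic energy: ½kx² = ½mv²
v = x√(k/m) = 0.417 × √(1380/0.0873) = 52.43 m/s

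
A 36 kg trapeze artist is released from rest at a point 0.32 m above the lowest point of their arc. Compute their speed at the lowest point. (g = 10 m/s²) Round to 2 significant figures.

By conservation of mechanical energy, mgh = ½mv²
v = √(2gh) = √(2 × 10 × 0.32) = √6.4000 = 2.530 m/s

v = 2.5 m/s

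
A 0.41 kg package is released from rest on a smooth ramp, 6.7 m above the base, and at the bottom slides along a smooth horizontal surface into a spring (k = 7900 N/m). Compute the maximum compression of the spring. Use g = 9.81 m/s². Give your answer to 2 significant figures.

x = 0.083 m

At max compression the package is momentarily at rest: mgh = ½kx²
x = √(2mgh/k) = √(2 × 0.41 × 9.81 × 6.7 / 7900) = 0.08260 m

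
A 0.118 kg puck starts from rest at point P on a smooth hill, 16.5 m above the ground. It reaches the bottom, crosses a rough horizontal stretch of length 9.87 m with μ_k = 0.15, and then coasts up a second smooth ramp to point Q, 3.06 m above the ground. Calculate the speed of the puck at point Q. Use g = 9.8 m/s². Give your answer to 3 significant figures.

Energy at P: mgh₁ = (0.118)(9.8)(16.5) = 19.081 J
Friction loss: W_f = μ_k mg d = 1.712 J
At Q: ½mv² + mgh₂ = mgh₁ − W_f
½mv² = 19.081 − 1.712 − 3.5386 = 13.830 J
v = √(2 × 13.830/0.118) = 15.31 m/s

v = 15.3 m/s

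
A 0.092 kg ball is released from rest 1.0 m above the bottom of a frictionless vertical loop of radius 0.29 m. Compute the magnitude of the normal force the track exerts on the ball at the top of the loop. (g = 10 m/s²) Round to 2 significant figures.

N = 1.7 N

Energy from release to top (height 2r): mgh = ½mv_top² + mg(2r)
v_top² = 2g(h − 2r) = 2(10)(1.0 − 0.5800) = 8.4000 m²/s²
At the top, both N and weight point toward the centre: N + mg = mv_top²/r
N = m(v_top²/r − g) = 0.092(8.4000/0.29 − 10) = 1.745 N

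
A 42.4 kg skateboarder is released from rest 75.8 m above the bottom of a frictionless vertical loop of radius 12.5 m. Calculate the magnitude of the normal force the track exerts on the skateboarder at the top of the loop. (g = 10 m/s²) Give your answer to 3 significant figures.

N = 3020 N

Energy from release to top (height 2r): mgh = ½mv_top² + mg(2r)
v_top² = 2g(h − 2r) = 2(10)(75.8 − 25.00) = 1016.0 m²/s²
At the top, both N and weight point toward the centre: N + mg = mv_top²/r
N = m(v_top²/r − g) = 42.4(1016.0/12.5 − 10) = 3022 N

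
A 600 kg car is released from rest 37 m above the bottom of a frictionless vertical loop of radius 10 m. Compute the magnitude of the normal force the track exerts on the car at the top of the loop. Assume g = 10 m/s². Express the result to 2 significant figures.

Energy from release to top (height 2r): mgh = ½mv_top² + mg(2r)
v_top² = 2g(h − 2r) = 2(10)(37 − 20.00) = 340.00 m²/s²
At the top, both N and weight point toward the centre: N + mg = mv_top²/r
N = m(v_top²/r − g) = 600(340.00/10 − 10) = 14400 N

N = 14000 N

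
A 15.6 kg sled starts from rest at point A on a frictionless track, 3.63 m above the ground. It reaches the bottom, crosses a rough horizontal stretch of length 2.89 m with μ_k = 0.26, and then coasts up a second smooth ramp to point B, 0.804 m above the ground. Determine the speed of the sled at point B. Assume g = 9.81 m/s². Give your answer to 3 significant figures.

v = 6.38 m/s

Energy at A: mgh₁ = (15.6)(9.81)(3.63) = 555.52 J
Friction loss: W_f = μ_k mg d = 115.0 J
At B: ½mv² + mgh₂ = mgh₁ − W_f
½mv² = 555.52 − 115.0 − 123.04 = 317.49 J
v = √(2 × 317.49/15.6) = 6.380 m/s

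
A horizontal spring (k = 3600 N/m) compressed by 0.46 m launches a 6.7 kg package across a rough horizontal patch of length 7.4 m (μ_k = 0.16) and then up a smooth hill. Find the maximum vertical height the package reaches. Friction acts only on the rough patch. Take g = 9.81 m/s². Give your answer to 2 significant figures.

h = 4.6 m

Spring energy: E₀ = ½kx² = ½(3600)(0.46)² = 380.88 J
Friction: W_f = μ_k mg d = (0.16)(6.7)(9.81)(7.4) = 77.82 J
Energy at base of ramp: E = 380.88 − 77.82 = 303.06 J
At max height all remaining energy is PE: mgh = E ⇒ h = E/(mg) = 303.06/(6.7 × 9.81) = 4.611 m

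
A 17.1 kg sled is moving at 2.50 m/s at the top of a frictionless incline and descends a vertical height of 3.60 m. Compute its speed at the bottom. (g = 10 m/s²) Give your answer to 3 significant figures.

Equating total energy at the two states: ½mv₀² + mgh = ½mv²
v² = v₀² + 2gh = (2.50)² + 2(10)(3.60) = 78.250
v = √78.250 = 8.846 m/s

v = 8.85 m/s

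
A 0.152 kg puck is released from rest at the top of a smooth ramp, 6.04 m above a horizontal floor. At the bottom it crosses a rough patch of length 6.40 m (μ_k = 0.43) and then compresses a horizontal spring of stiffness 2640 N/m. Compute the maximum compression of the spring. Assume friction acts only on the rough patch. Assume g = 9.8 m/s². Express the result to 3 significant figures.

x = 0.0609 m

Initial energy: E₁ = mgh = (0.152)(9.8)(6.04) = 8.9972 J
Friction removes W_f = μ_k mg d = (0.43)(0.152)(9.8)(6.40) = 4.099 J
Energy reaching the spring: E = 8.9972 − 4.099 = 4.8978 J
At max compression ½kx² = E ⇒ x = √(2E/k) = √(2 × 4.8978/2640) = 0.06091 m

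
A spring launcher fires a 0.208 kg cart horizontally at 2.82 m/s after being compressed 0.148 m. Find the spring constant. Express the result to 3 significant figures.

k = 75.5 N/m

Energy stored in the spring equals the launch KE: ½kx² = ½mv²
k = mv²/x² = (0.208)(2.82)²/(0.148)² = 75.52 N/m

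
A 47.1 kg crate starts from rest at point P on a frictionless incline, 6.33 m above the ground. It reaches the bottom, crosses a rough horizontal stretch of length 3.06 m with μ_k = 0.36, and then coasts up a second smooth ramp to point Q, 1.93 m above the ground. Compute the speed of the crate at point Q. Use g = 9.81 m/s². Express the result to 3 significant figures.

v = 8.04 m/s

Energy at P: mgh₁ = (47.1)(9.81)(6.33) = 2924.8 J
Friction loss: W_f = μ_k mg d = 509.0 J
At Q: ½mv² + mgh₂ = mgh₁ − W_f
½mv² = 2924.8 − 509.0 − 891.76 = 1524.0 J
v = √(2 × 1524.0/47.1) = 8.045 m/s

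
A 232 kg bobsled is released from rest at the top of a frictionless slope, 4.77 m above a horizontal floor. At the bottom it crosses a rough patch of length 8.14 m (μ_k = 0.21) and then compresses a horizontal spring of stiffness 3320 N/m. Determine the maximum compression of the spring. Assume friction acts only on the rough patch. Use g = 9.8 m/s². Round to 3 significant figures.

Initial energy: E₁ = mgh = (232)(9.8)(4.77) = 10845 J
Friction removes W_f = μ_k mg d = (0.21)(232)(9.8)(8.14) = 3886 J
Energy reaching the spring: E = 10845 − 3886 = 6958.6 J
At max compression ½kx² = E ⇒ x = √(2E/k) = √(2 × 6958.6/3320) = 2.047 m

x = 2.05 m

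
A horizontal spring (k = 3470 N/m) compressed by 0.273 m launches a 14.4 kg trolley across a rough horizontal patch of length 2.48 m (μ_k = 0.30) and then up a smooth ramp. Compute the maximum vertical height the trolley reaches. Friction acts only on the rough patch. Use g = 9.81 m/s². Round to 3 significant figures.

h = 0.171 m

Spring energy: E₀ = ½kx² = ½(3470)(0.273)² = 129.31 J
Friction: W_f = μ_k mg d = (0.30)(14.4)(9.81)(2.48) = 105.1 J
Energy at base of ramp: E = 129.31 − 105.1 = 24.207 J
At max height all remaining energy is PE: mgh = E ⇒ h = E/(mg) = 24.207/(14.4 × 9.81) = 0.1714 m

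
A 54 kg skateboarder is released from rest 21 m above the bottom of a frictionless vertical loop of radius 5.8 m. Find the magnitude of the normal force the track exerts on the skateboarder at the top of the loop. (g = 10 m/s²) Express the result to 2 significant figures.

N = 1200 N

Energy from release to top (height 2r): mgh = ½mv_top² + mg(2r)
v_top² = 2g(h − 2r) = 2(10)(21 − 11.60) = 188.00 m²/s²
At the top, both N and weight point toward the centre: N + mg = mv_top²/r
N = m(v_top²/r − g) = 54(188.00/5.8 − 10) = 1210 N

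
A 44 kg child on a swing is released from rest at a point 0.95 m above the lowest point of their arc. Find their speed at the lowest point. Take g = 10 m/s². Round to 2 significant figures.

v = 4.4 m/s

Equating total energy at the two states: mgh = ½mv²
v = √(2gh) = √(2 × 10 × 0.95) = √19.000 = 4.359 m/s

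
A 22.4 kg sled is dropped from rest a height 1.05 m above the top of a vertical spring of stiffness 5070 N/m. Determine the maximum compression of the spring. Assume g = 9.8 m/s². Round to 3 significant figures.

x = 0.348 m

Measuring PE from the top of the relaxed spring, at max compression the sled has dropped H + x with zero KE, so:
mg(H + x) = ½kx²
½(5070)x² − (22.4)(9.8)x − (22.4)(9.8)(1.05) = 0
2535x² − 219.5x − 230.5 = 0
x = [219.5 + √(48189 + 2.3372e+06)]/(2 × 2535) = 0.3479 m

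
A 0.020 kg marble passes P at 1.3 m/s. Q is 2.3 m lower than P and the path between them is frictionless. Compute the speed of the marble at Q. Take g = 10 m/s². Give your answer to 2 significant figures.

v = 6.9 m/s

Mechanical energy is conserved (no friction): ½mv₀² + mgh = ½mv²
v² = v₀² + 2gh = (1.3)² + 2(10)(2.3) = 47.690
v = √47.690 = 6.906 m/s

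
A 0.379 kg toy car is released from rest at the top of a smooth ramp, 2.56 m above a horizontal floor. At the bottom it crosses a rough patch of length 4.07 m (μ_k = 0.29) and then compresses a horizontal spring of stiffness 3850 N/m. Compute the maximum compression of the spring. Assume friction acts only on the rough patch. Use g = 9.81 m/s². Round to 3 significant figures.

x = 0.0516 m

Initial energy: E₁ = mgh = (0.379)(9.81)(2.56) = 9.5181 J
Friction removes W_f = μ_k mg d = (0.29)(0.379)(9.81)(4.07) = 4.388 J
Energy reaching the spring: E = 9.5181 − 4.388 = 5.1297 J
At max compression ½kx² = E ⇒ x = √(2E/k) = √(2 × 5.1297/3850) = 0.05162 m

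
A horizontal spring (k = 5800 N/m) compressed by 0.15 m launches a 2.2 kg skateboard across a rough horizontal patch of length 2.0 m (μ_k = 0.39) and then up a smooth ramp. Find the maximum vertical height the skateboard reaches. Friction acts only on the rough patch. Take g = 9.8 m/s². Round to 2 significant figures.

h = 2.2 m

Spring energy: E₀ = ½kx² = ½(5800)(0.15)² = 65.250 J
Friction: W_f = μ_k mg d = (0.39)(2.2)(9.8)(2.0) = 16.82 J
Energy at base of ramp: E = 65.250 − 16.82 = 48.433 J
At max height all remaining energy is PE: mgh = E ⇒ h = E/(mg) = 48.433/(2.2 × 9.8) = 2.246 m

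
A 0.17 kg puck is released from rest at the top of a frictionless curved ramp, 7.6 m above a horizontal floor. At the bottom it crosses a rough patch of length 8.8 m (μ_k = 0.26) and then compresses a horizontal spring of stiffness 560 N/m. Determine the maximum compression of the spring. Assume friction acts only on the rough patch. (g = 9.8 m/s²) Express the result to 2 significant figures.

Initial energy: E₁ = mgh = (0.17)(9.8)(7.6) = 12.662 J
Friction removes W_f = μ_k mg d = (0.26)(0.17)(9.8)(8.8) = 3.812 J
Energy reaching the spring: E = 12.662 − 3.812 = 8.8498 J
At max compression ½kx² = E ⇒ x = √(2E/k) = √(2 × 8.8498/560) = 0.1778 m

x = 0.18 m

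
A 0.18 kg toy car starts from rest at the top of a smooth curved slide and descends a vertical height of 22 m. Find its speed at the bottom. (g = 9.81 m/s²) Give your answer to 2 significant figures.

v = 21 m/s

Equating total energy at the two states: mgh = ½mv²
v = √(2gh) = √(2 × 9.81 × 22) = √431.64 = 20.78 m/s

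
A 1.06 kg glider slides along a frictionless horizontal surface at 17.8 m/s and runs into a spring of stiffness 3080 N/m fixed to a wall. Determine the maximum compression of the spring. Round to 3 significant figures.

x = 0.330 m

All KE is stored as spring PE at maximum compression: ½mv² = ½kx²
x = v√(m/k) = 17.8 × √(1.06/3080) = 0.3302 m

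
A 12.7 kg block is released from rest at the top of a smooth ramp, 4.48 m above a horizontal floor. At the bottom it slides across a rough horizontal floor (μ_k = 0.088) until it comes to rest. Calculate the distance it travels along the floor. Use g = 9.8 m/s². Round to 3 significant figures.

d = 50.9 m

Energy bookkeeping (friction removes W_f = μ_k N d):
At rest all PE has been dissipated by friction: mgh = μ_k m g d
d = h/μ_k = 4.48/0.088 = 50.91 m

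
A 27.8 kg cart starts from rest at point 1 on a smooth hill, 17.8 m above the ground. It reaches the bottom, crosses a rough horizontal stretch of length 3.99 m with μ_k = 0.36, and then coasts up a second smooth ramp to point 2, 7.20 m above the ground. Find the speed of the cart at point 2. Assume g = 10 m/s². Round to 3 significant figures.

Energy at 1: mgh₁ = (27.8)(10)(17.8) = 4948.4 J
Friction loss: W_f = μ_k mg d = 399.3 J
At 2: ½mv² + mgh₂ = mgh₁ − W_f
½mv² = 4948.4 − 399.3 − 2001.6 = 2547.5 J
v = √(2 × 2547.5/27.8) = 13.54 m/s

v = 13.5 m/s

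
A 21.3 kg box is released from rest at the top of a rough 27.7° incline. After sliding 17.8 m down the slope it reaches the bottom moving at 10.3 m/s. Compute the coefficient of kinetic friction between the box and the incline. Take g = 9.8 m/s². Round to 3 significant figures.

μ_k = 0.182

Energy balance down the incline: mg L sinθ − ½mv² = μ_k (mg cosθ) L
mgL sinθ = 1727.2 J; ½mv² = 1129.9 J
W_f = 1727.2 − 1129.9 = 597.3 J
μ_k = W_f/(mg cosθ · L) = 597.3/(184.8 × 17.8) = 0.1816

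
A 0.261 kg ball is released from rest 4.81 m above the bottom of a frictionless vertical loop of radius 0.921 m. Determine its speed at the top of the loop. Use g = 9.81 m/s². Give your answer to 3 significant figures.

Energy conservation: mgh = ½mv_top² + mg(2r)
v_top² = 2g(h − 2r) = 2(9.81)(4.81 − 1.842) = 58.23
v_top = 7.631 m/s

v = 7.63 m/s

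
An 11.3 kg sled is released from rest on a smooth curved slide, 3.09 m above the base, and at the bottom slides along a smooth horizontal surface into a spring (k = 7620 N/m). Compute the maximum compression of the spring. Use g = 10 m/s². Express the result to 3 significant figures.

x = 0.303 m

Gravitational PE at the top equals spring PE at max compression: mgh = ½kx²
x = √(2mgh/k) = √(2 × 11.3 × 10 × 3.09 / 7620) = 0.3027 m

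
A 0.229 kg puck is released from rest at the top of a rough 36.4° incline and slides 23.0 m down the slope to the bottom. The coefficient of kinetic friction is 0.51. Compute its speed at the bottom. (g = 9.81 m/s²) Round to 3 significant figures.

Energy: mgh = ½mv² + W_f, with h = L sinθ and W_f = μ_k (mg cosθ) L
mgh = mgL sinθ = (0.229)(9.81)(23.0)sin36.4° = 30.662 J
W_f = μ_k mg cosθ · L = (0.51)(0.229)(9.81)cos36.4°·23.0 = 21.21 J
½mv² = 30.662 − 21.21 = 9.4515 J
v = √(2 × 9.4515/0.229) = 9.085 m/s

v = 9.09 m/s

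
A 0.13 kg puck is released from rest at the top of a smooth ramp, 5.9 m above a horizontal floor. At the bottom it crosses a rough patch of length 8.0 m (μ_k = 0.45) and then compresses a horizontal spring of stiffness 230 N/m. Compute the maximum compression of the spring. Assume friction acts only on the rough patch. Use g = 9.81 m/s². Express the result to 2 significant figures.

x = 0.16 m

Initial energy: E₁ = mgh = (0.13)(9.81)(5.9) = 7.5243 J
Friction removes W_f = μ_k mg d = (0.45)(0.13)(9.81)(8.0) = 4.591 J
Energy reaching the spring: E = 7.5243 − 4.591 = 2.9332 J
At max compression ½kx² = E ⇒ x = √(2E/k) = √(2 × 2.9332/230) = 0.1597 m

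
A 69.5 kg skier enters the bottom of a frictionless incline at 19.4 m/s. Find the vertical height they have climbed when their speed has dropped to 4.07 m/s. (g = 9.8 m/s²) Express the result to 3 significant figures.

h = 18.4 m

Energy balance between the two points: ½mv₁² = ½mv₂² + mgh
h = (v₁² − v₂²)/(2g) = (19.4² − 4.07²)/(2 × 9.8) = 18.36 m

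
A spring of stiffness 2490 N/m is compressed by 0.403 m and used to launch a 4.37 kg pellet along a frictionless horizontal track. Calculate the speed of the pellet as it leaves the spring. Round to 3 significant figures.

v = 9.62 m/s

Conservation of energy: ½kx² = ½mv²
v = x√(k/m) = 0.403 × √(2490/4.37) = 9.620 m/s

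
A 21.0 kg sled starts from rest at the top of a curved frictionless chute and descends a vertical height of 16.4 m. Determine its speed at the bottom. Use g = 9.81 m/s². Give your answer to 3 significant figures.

v = 17.9 m/s

Equating total energy at the two states: mgh = ½mv²
v = √(2gh) = √(2 × 9.81 × 16.4) = √321.77 = 17.94 m/s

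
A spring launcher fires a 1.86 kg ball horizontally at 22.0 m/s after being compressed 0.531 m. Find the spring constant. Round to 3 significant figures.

k = 3190 N/m

Spring PE at full compression equals KE at release: ½kx² = ½mv²
k = mv²/x² = (1.86)(22.0)²/(0.531)² = 3193 N/m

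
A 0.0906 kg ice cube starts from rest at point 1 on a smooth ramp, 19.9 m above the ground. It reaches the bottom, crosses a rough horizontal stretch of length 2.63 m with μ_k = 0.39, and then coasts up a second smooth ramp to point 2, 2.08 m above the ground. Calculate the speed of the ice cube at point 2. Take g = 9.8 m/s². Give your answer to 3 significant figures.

v = 18.1 m/s

Energy at 1: mgh₁ = (0.0906)(9.8)(19.9) = 17.669 J
Friction loss: W_f = μ_k mg d = 0.9107 J
At 2: ½mv² + mgh₂ = mgh₁ − W_f
½mv² = 17.669 − 0.9107 − 1.8468 = 14.911 J
v = √(2 × 14.911/0.0906) = 18.14 m/s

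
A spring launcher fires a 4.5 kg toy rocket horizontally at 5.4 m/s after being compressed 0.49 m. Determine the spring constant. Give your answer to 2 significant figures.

Spring PE at full compression equals KE at release: ½kx² = ½mv²
k = mv²/x² = (4.5)(5.4)²/(0.49)² = 546.5 N/m

k = 550 N/m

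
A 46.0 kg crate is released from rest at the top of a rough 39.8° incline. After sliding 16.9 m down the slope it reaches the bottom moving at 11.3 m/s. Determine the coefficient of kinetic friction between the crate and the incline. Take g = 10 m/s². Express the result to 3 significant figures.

μ_k = 0.341

Energy balance down the incline: mg L sinθ − ½mv² = μ_k (mg cosθ) L
mgL sinθ = 4976.2 J; ½mv² = 2936.9 J
W_f = 4976.2 − 2936.9 = 2039 J
μ_k = W_f/(mg cosθ · L) = 2039/(353.4 × 16.9) = 0.3414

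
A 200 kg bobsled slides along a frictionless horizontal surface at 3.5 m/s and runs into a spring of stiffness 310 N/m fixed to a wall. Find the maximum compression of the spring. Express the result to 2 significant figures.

Conservation of energy between contact and max compression: ½mv² = ½kx²
x = v√(m/k) = 3.5 × √(200/310) = 2.811 m

x = 2.8 m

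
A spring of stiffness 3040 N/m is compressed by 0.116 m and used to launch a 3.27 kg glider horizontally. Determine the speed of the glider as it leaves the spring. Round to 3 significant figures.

Spring PE converts entirely to kinetic energy: ½kx² = ½mv²
v = x√(k/m) = 0.116 × √(3040/3.27) = 3.537 m/s

v = 3.54 m/s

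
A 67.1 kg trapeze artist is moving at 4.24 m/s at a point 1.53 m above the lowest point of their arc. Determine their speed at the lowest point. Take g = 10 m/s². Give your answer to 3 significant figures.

By conservation of mechanical energy, ½mv₀² + mgh = ½mv²
The mass cancels from both sides.
v² = v₀² + 2gh = (4.24)² + 2(10)(1.53) = 48.578
v = √48.578 = 6.970 m/s

v = 6.97 m/s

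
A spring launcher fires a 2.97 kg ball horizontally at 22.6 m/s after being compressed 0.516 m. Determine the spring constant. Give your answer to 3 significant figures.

½kx² = ½mv²
k = mv²/x² = (2.97)(22.6)²/(0.516)² = 5697 N/m

k = 5700 N/m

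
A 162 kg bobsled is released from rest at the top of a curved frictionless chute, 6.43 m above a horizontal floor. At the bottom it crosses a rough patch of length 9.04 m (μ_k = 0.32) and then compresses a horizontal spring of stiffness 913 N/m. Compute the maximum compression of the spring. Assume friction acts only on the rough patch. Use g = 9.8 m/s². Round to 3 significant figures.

Initial energy: E₁ = mgh = (162)(9.8)(6.43) = 10208 J
Friction removes W_f = μ_k mg d = (0.32)(162)(9.8)(9.04) = 4593 J
Energy reaching the spring: E = 10208 − 4593 = 5615.7 J
At max compression ½kx² = E ⇒ x = √(2E/k) = √(2 × 5615.7/913) = 3.507 m

x = 3.51 m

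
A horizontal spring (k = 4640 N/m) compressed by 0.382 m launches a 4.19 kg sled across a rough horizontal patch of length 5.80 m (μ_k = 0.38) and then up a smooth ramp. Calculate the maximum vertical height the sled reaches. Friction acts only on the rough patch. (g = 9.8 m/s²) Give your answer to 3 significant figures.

h = 6.04 m

Spring energy: E₀ = ½kx² = ½(4640)(0.382)² = 338.54 J
Friction: W_f = μ_k mg d = (0.38)(4.19)(9.8)(5.80) = 90.50 J
Energy at base of ramp: E = 338.54 − 90.50 = 248.04 J
At max height all remaining energy is PE: mgh = E ⇒ h = E/(mg) = 248.04/(4.19 × 9.8) = 6.041 m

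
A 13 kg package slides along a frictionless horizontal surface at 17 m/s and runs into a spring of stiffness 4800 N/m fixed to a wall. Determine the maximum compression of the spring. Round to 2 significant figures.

x = 0.88 m

Conservation of energy between contact and max compression: ½mv² = ½kx²
x = v√(m/k) = 17 × √(13/4800) = 0.8847 m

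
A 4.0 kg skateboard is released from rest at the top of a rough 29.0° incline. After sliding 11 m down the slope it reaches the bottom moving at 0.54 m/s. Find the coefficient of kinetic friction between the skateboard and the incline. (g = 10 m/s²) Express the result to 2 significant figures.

μ_k = 0.55

Energy balance down the incline: mg L sinθ − ½mv² = μ_k (mg cosθ) L
mgL sinθ = 213.32 J; ½mv² = 0.58320 J
W_f = 213.32 − 0.58320 = 212.7 J
μ_k = W_f/(mg cosθ · L) = 212.7/(34.98 × 11) = 0.5528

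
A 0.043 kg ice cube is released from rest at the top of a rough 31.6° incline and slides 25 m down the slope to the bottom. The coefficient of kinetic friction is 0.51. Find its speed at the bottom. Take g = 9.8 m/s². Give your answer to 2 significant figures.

Energy: mgh = ½mv² + W_f, with h = L sinθ and W_f = μ_k (mg cosθ) L
mgh = mgL sinθ = (0.043)(9.8)(25)sin31.6° = 5.5202 J
W_f = μ_k mg cosθ · L = (0.51)(0.043)(9.8)cos31.6°·25 = 4.576 J
½mv² = 5.5202 − 4.576 = 0.94399 J
v = √(2 × 0.94399/0.043) = 6.626 m/s

v = 6.6 m/s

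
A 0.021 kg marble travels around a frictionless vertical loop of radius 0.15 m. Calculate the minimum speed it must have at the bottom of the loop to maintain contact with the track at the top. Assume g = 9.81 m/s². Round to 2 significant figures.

v = 2.7 m/s

At the top: mg = mv_top²/r ⇒ v_top² = gr = 1.472 m²/s²
Energy from bottom to top (height 2r): ½mv_bot² = ½mv_top² + mg(2r)
v_bot² = gr + 4gr = 5gr = 7.357
v_bot = √(5gr) = 2.712 m/s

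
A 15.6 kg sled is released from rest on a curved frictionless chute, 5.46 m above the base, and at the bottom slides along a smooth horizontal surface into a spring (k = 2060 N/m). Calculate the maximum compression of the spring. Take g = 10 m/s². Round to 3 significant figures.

Gravitational PE at the top equals spring PE at max compression: mgh = ½kx²
x = √(2mgh/k) = √(2 × 15.6 × 10 × 5.46 / 2060) = 0.9094 m

x = 0.909 m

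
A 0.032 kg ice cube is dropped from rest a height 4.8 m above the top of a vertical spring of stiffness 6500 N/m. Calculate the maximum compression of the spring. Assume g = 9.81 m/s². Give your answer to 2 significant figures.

Measuring PE from the top of the relaxed spring, at max compression the cube has dropped H + x with zero KE, so:
mg(H + x) = ½kx²
½(6500)x² − (0.032)(9.81)x − (0.032)(9.81)(4.8) = 0
3250x² − 0.3139x − 1.507 = 0
x = [0.3139 + √(0.09855 + 19589)]/(2 × 3250) = 0.02158 m

x = 0.022 m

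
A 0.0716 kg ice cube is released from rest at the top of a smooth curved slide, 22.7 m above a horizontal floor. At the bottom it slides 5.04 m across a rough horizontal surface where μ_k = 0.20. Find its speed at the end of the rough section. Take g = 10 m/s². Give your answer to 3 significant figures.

v = 20.8 m/s

Applying the work–energy principle:
mgh = ½mv² + μ_k m g d
W_f = μ_k mg d = (0.20)(0.0716)(10)(5.04) = 0.7217 J
½mv² = mgh − W_f = 16.253 − 0.7217 = 15.531 J
v = √(2 × 15.531/0.0716) = 20.83 m/s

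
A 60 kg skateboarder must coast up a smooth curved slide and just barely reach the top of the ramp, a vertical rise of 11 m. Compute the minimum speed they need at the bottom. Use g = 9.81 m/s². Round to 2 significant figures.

v = 15 m/s

At the top they are momentarily at rest, so all KE converts to PE: ½mv² = mgh
v = √(2gh) = √(2 × 9.81 × 11) = 14.69 m/s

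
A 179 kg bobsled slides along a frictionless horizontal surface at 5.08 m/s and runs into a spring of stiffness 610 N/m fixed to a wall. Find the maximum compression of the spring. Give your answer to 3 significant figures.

Conservation of energy between contact and max compression: ½mv² = ½kx²
x = v√(m/k) = 5.08 × √(179/610) = 2.752 m

x = 2.75 m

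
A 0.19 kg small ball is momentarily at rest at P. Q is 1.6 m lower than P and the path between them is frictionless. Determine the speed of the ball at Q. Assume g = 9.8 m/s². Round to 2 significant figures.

Mechanical energy is conserved (no friction): mgh = ½mv²
v = √(2gh) = √(2 × 9.8 × 1.6) = √31.360 = 5.600 m/s

v = 5.6 m/s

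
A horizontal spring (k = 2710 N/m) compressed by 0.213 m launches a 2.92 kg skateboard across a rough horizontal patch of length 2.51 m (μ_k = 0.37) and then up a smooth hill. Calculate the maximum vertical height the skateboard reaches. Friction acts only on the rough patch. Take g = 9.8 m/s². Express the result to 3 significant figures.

Spring energy: E₀ = ½kx² = ½(2710)(0.213)² = 61.475 J
Friction: W_f = μ_k mg d = (0.37)(2.92)(9.8)(2.51) = 26.58 J
Energy at base of ramp: E = 61.475 − 26.58 = 34.899 J
At max height all remaining energy is PE: mgh = E ⇒ h = E/(mg) = 34.899/(2.92 × 9.8) = 1.220 m

h = 1.22 m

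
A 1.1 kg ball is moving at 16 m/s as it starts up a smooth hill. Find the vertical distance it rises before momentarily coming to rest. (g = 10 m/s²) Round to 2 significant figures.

h = 13 m

Setting KE at the bottom equal to PE gained: ½mv² = mgh
h = v²/(2g) = 16²/(2 × 10) = 12.80 m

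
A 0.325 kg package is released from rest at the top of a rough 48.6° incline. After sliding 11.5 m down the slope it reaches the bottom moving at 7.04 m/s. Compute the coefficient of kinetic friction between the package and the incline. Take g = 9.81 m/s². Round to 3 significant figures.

Energy balance down the incline: mg L sinθ − ½mv² = μ_k (mg cosθ) L
mgL sinθ = 27.503 J; ½mv² = 8.0538 J
W_f = 27.503 − 8.0538 = 19.45 J
μ_k = W_f/(mg cosθ · L) = 19.45/(2.108 × 11.5) = 0.8021

μ_k = 0.802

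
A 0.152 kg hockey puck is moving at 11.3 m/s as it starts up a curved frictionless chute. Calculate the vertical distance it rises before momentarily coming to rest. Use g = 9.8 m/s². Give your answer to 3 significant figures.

h = 6.51 m

Setting KE at the bottom equal to PE gained: ½mv² = mgh
h = v²/(2g) = 11.3²/(2 × 9.8) = 6.515 m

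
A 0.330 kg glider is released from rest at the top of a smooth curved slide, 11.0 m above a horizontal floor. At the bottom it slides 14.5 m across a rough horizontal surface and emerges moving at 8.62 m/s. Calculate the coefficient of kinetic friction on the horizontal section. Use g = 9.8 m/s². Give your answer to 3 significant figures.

μ_k = 0.497

Applying the work–energy principle:
mgh = ½mv² + μ_k m g d
mgh = 35.574 J; ½mv² = 12.260 J
W_f = 35.574 − 12.260 = 23.31 J
μ_k = W_f/(mg·d) = 23.31/(3.234 × 14.5) = 0.4972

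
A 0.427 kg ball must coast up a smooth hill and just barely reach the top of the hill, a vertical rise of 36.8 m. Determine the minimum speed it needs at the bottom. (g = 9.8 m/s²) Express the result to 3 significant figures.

At the top it is momentarily at rest, so all KE converts to PE: ½mv² = mgh
v = √(2gh) = √(2 × 9.8 × 36.8) = 26.86 m/s

v = 26.9 m/s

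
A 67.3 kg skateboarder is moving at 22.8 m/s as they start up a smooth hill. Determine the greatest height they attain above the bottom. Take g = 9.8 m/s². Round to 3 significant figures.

Setting KE at the bottom equal to PE gained: ½mv² = mgh
h = v²/(2g) = 22.8²/(2 × 9.8) = 26.52 m

h = 26.5 m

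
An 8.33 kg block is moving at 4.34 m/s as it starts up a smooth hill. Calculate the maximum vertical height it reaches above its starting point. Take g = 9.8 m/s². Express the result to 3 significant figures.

Setting KE at the bottom equal to PE gained: ½mv² = mgh
h = v²/(2g) = 4.34²/(2 × 9.8) = 0.9610 m

h = 0.961 m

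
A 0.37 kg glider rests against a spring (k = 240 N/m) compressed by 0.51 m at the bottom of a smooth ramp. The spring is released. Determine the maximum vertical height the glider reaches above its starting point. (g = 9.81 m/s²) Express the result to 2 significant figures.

All spring PE becomes gravitational PE at the highest point: ½kx² = mgh
h = kx²/(2mg) = (240)(0.51)²/(2 × 0.37 × 9.81) = 8.599 m

h = 8.6 m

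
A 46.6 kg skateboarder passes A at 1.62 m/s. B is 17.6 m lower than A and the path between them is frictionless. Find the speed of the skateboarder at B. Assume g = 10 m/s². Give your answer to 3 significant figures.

v = 18.8 m/s

Mechanical energy is conserved (no friction): ½mv₀² + mgh = ½mv²
The mass cancels from both sides.
v² = v₀² + 2gh = (1.62)² + 2(10)(17.6) = 354.62
v = √354.62 = 18.83 m/s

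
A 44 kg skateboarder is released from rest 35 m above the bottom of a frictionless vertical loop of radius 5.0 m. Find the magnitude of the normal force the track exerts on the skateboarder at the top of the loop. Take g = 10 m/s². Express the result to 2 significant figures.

N = 4000 N

Energy from release to top (height 2r): mgh = ½mv_top² + mg(2r)
v_top² = 2g(h − 2r) = 2(10)(35 − 10.00) = 500.00 m²/s²
At the top, both N and weight point toward the centre: N + mg = mv_top²/r
N = m(v_top²/r − g) = 44(500.00/5.0 − 10) = 3960 N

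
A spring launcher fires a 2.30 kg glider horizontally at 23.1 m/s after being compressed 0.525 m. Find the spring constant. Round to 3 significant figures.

k = 4450 N/m

½kx² = ½mv²
k = mv²/x² = (2.30)(23.1)²/(0.525)² = 4453 N/m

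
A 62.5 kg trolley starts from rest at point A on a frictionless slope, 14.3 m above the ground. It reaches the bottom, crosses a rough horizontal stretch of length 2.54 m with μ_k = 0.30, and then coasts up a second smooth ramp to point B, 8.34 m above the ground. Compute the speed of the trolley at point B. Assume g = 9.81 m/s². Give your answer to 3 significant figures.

Energy at A: mgh₁ = (62.5)(9.81)(14.3) = 8767.7 J
Friction loss: W_f = μ_k mg d = 467.2 J
At B: ½mv² + mgh₂ = mgh₁ − W_f
½mv² = 8767.7 − 467.2 − 5113.5 = 3187.0 J
v = √(2 × 3187.0/62.5) = 10.10 m/s

v = 10.1 m/s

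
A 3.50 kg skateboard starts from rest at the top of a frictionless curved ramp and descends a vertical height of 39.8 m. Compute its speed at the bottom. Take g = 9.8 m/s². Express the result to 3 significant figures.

v = 27.9 m/s

Energy conservation between the two points: mgh = ½mv²
v = √(2gh) = √(2 × 9.8 × 39.8) = √780.08 = 27.93 m/s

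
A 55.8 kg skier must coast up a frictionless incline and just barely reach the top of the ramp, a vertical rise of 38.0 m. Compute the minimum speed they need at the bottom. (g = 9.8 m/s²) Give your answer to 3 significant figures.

At the top they are momentarily at rest, so all KE converts to PE: ½mv² = mgh
v = √(2gh) = √(2 × 9.8 × 38.0) = 27.29 m/s

v = 27.3 m/s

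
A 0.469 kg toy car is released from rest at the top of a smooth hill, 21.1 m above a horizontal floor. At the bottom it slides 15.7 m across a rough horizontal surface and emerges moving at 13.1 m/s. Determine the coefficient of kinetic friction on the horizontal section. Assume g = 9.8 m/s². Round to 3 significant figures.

μ_k = 0.786

Energy at the top = energy at the end + work done against friction:
mgh = ½mv² + μ_k m g d
mgh = 96.980 J; ½mv² = 40.243 J
W_f = 96.980 − 40.243 = 56.74 J
μ_k = W_f/(mg·d) = 56.74/(4.596 × 15.7) = 0.7863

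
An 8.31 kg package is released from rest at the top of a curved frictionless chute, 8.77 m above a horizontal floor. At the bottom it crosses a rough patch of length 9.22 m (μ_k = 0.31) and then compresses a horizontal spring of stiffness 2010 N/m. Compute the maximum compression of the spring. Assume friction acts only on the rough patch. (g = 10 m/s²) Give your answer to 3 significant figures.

Initial energy: E₁ = mgh = (8.31)(10)(8.77) = 728.79 J
Friction removes W_f = μ_k mg d = (0.31)(8.31)(10)(9.22) = 237.5 J
Energy reaching the spring: E = 728.79 − 237.5 = 491.27 J
At max compression ½kx² = E ⇒ x = √(2E/k) = √(2 × 491.27/2010) = 0.6992 m

x = 0.699 m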